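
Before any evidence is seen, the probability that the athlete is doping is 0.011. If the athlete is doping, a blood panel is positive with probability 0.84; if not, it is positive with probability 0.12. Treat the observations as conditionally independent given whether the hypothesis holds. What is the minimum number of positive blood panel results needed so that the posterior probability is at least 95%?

4

Prior odds: 0.011 ÷ 0.989 = 11/989.
Likelihood ratio of a positive = 0.84/0.12 = 7.
Target posterior odds = 0.95/0.05 = 19.
Require 7ⁿ ≥ 19 ÷ (11/989) = 18791/11.
7³ = 343 falls short of 18791/11 but 7⁴ = 2401 reaches it, so n = 4.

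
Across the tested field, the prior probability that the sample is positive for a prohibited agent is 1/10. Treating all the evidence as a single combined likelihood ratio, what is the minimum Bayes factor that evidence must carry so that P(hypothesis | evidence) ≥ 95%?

Prior odds = 0.1/0.9 = 1/9.
Target odds = 0.95/0.05 = 19.
Required Bayes factor = 19 ÷ (1/9) = 171.

171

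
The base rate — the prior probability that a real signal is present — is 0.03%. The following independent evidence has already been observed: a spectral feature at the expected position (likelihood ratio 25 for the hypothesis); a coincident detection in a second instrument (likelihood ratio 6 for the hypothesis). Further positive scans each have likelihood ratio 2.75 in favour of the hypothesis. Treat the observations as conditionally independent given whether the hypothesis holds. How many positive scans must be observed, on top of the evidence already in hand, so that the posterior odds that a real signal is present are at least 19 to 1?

Prior odds = 0.0003/0.9997 = 3/9997.
Combined Bayes factor of the evidence already in hand = 25 × 6 = 150.
Odds after that evidence = (3/9997) × 150 = 450/9997.
Target odds = 19.
Need 2.75ⁿ ≥ 19 ÷ (450/9997) = 189943/450.
2.75⁵ = 161051/1024 falls short of 189943/450 but 2.75⁶ = 1771561/4096 reaches it, so n = 6.

6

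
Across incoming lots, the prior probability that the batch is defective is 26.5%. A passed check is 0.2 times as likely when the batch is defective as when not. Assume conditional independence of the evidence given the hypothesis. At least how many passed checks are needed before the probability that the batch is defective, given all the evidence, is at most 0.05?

Prior odds: 0.265 ÷ 0.735 = 53/147.
Likelihood ratio per passed check = 0.2.
Target posterior odds = 0.05/0.95 = 1/19.
Need (53/147) × 0.2ⁿ ≤ 1/19, i.e. 0.2ⁿ ≤ 147/1007.
0.2¹ = 0.2 is still above 147/1007 but 0.2² = 0.04 is at or below it, so n = 2.

2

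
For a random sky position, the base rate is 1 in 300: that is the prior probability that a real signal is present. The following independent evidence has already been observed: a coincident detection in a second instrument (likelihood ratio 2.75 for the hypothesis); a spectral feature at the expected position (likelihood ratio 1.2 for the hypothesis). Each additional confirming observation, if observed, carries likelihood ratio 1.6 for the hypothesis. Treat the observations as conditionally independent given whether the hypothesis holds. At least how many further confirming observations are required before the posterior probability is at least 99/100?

Prior odds = (1/300)/(299/300) = 1/299.
Combined Bayes factor of the evidence already in hand = 2.75 × 1.2 = 3.3.
Odds after that evidence = (1/299) × 3.3 = 33/2990.
Target odds = 0.99/0.01 = 99.
Need 1.6ⁿ ≥ 99 ÷ (33/2990) = 8970.
1.6¹⁹ ≈7555.79 falls short of 8970 but 1.6²⁰ ≈12089.3 reaches it, so n = 20.

20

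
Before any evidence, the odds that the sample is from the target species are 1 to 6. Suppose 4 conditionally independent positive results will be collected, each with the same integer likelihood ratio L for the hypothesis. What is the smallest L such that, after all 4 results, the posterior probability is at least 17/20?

Prior odds = 1/6.
Target odds = 0.85/0.15 = 17/3.
Need L⁴ ≥ 17/3 ÷ (1/6) = 34.
2⁴ = 16 < 34 ≤ 81 = 3⁴, so L = 3.

3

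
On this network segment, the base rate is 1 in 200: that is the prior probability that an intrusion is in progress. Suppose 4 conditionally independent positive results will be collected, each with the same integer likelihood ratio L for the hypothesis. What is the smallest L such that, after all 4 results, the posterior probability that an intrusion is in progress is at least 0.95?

Prior odds = 0.005/0.995 = 1/199.
Target odds = 0.95/0.05 = 19.
Need L⁴ ≥ 19 ÷ (1/199) = 3781.
7⁴ = 2401 < 3781 ≤ 4096 = 8⁴, so L = 8.

8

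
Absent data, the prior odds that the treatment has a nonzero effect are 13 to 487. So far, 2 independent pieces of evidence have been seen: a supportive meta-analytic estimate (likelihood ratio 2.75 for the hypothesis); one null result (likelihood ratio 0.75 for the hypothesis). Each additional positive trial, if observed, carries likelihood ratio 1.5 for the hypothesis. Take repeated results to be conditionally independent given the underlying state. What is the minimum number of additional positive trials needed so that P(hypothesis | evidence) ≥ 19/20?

Prior odds = 13/487.
Combined Bayes factor of the evidence already in hand = 2.75 × 0.75 = 2.0625.
Odds after that evidence = (13/487) × 2.0625 = 429/7792.
Target odds = 0.95/0.05 = 19.
Need 1.5ⁿ ≥ 19 ÷ (429/7792) = 148048/429.
1.5¹⁴ = 4782969/16384 falls short of 148048/429 but 1.5¹⁵ = 14348907/32768 reaches it, so n = 15.

15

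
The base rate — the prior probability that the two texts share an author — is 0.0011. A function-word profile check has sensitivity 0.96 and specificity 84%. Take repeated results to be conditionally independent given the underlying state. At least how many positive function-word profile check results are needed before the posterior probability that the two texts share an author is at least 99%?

Prior odds = 0.0011/0.9989 = 11/9989.
False-positive rate = 1 − 0.84 = 0.16; likelihood ratio of a positive = 0.96/0.16 = 6.
Target posterior odds = 0.99/0.01 = 99.
Need (11/9989) × 6ⁿ ≥ 99, i.e. 6ⁿ ≥ 89901.
6⁶ = 46656 falls short of 89901 but 6⁷ = 279936 reaches it, so n = 7.

7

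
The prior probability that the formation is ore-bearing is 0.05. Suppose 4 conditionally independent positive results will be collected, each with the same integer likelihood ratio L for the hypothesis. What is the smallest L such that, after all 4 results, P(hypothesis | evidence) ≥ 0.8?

3

Prior odds = 0.05/0.95 = 1/19.
Target odds = 0.8/0.2 = 4.
Need L⁴ ≥ 4 ÷ (1/19) = 76.
2⁴ = 16 < 76 ≤ 81 = 3⁴, so L = 3.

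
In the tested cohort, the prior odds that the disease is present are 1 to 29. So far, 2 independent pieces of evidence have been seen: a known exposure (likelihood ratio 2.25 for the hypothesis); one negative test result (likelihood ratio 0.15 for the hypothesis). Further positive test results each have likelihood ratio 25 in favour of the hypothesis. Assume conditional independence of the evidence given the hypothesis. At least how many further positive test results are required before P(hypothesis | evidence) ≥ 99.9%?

4

Prior odds = 1/29.
Combined Bayes factor of the evidence already in hand = 2.25 × 0.15 = 0.3375.
Odds after that evidence = (1/29) × 0.3375 = 27/2320.
Target odds = 0.999/0.001 = 999.
Need 25ⁿ ≥ 999 ÷ (27/2320) = 85840.
25³ = 15625 falls short of 85840 but 25⁴ = 390625 reaches it, so n = 4.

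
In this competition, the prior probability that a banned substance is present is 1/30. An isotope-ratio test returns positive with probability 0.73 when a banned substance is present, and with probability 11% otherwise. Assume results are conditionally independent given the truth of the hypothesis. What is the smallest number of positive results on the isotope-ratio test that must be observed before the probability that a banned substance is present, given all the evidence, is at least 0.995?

5

Prior odds: (1/30) ÷ (29/30) = 1/29.
Likelihood ratio of a positive result = 0.73/0.11 = 73/11.
Target odds: 0.995 ÷ 0.005 = 199.
Require (73/11)ⁿ ≥ 199 ÷ (1/29) = 5771.
(73/11)⁴ = 28398241/14641 falls short of 5771 but (73/11)⁵ ≈12872.1 reaches it, so n = 5.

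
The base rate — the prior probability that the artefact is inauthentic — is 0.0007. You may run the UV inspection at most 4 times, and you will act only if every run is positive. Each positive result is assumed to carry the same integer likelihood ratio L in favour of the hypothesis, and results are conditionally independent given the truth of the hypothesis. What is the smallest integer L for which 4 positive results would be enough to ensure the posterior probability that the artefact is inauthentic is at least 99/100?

Prior odds = 0.0007/0.9993 = 7/9993.
Target odds = 0.99/0.01 = 99.
Need L⁴ ≥ 99 ÷ (7/9993) = 989307/7.
19⁴ = 130321 < 989307/7 ≤ 160000 = 20⁴, so L = 20.

20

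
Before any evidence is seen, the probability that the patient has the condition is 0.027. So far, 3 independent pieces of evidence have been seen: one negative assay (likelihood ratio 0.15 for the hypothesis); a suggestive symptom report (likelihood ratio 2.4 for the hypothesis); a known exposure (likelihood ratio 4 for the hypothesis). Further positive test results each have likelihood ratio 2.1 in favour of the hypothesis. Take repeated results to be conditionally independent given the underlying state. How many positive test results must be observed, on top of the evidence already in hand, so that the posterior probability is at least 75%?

6

Prior odds = 0.027/0.973 = 27/973.
Combined Bayes factor of the evidence already in hand = 0.15 × 2.4 × 4 = 1.44.
Odds after that evidence = (27/973) × 1.44 = 972/24325.
Target odds = 0.75/0.25 = 3.
Need 2.1ⁿ ≥ 3 ÷ (972/24325) = 24325/324.
2.1⁵ = 4084101/100000 falls short of 24325/324 but 2.1⁶ = 85766121/1000000 reaches it, so n = 6.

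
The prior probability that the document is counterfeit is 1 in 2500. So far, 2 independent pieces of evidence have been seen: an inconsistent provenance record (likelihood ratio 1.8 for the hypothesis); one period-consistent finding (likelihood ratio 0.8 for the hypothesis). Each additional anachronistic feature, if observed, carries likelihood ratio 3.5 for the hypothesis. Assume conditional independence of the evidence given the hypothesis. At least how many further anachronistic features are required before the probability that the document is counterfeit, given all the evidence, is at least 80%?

8

Prior odds = 0.0004/0.9996 = 1/2499.
Combined Bayes factor of the evidence already in hand = 1.8 × 0.8 = 1.44.
Odds after that evidence = (1/2499) × 1.44 = 12/20825.
Target odds = 0.8/0.2 = 4.
Need 3.5ⁿ ≥ 4 ÷ (12/20825) = 20825/3.
3.5⁷ = 823543/128 falls short of 20825/3 but 3.5⁸ = 5764801/256 reaches it, so n = 8.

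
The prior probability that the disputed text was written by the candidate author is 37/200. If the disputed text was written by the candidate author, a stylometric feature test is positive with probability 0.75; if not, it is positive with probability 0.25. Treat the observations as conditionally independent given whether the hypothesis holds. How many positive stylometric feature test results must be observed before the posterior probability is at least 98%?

5

Prior odds: 0.185 ÷ 0.815 = 37/163.
Likelihood ratio of a positive = 0.75/0.25 = 3.
Target odds: 0.98 ÷ 0.02 = 49.
Require 3ⁿ ≥ 49 ÷ (37/163) = 7987/37.
3⁴ = 81 falls short of 7987/37 but 3⁵ = 243 reaches it, so n = 5.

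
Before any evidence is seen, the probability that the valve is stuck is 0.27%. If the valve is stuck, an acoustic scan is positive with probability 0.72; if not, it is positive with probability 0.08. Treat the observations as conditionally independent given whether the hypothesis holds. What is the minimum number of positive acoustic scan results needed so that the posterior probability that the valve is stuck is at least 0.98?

5

Prior odds = 0.0027/0.9973 = 27/9973.
Likelihood ratio of a positive = 0.72/0.08 = 9.
Target posterior odds = 0.98/0.02 = 49.
Require 9ⁿ ≥ 49 ÷ (27/9973) = 488677/27.
9⁴ = 6561 falls short of 488677/27 but 9⁵ = 59049 reaches it, so n = 5.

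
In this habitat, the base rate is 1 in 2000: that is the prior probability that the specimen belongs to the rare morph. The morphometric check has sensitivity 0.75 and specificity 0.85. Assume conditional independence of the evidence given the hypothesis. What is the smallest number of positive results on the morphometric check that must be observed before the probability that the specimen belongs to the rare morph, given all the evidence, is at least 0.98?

8

Prior odds = 0.0005/0.9995 = 1/1999.
False-positive rate = 1 − 0.85 = 0.15; likelihood ratio of a positive = 0.75/0.15 = 5.
Target posterior odds = 0.98/0.02 = 49.
Require 5ⁿ ≥ 49 ÷ (1/1999) = 97951.
5⁷ = 78125 falls short of 97951 but 5⁸ = 390625 reaches it, so n = 8.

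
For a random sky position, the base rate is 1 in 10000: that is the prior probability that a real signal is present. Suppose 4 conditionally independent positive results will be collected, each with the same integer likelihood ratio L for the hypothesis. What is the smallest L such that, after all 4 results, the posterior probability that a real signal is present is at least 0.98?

27

Prior odds = 0.0001/0.9999 = 1/9999.
Target odds = 0.98/0.02 = 49.
Need L⁴ ≥ 49 ÷ (1/9999) = 489951.
26⁴ = 456976 < 489951 ≤ 531441 = 27⁴, so L = 27.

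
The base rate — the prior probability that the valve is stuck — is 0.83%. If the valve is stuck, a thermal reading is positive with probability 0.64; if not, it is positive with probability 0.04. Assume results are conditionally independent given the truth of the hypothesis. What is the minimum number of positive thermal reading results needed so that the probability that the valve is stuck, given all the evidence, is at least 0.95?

3

Prior odds: 0.0083 ÷ 0.9917 = 83/9917.
Likelihood ratio of a positive = 0.64/0.04 = 16.
Target odds: 0.95 ÷ 0.05 = 19.
Need (83/9917) × 16ⁿ ≥ 19, i.e. 16ⁿ ≥ 188423/83.
16² = 256 falls short of 188423/83 but 16³ = 4096 reaches it, so n = 3.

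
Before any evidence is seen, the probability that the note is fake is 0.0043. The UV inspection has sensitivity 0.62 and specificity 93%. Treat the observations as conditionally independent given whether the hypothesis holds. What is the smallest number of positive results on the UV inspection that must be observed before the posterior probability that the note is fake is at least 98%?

Prior odds: 0.0043 ÷ 0.9957 = 43/9957.
False-positive rate = 1 − 0.93 = 0.07; likelihood ratio of a positive = 0.62/0.07 = 62/7.
Target odds: 0.98 ÷ 0.02 = 49.
Need (43/9957) × (62/7)ⁿ ≥ 49, i.e. (62/7)ⁿ ≥ 487893/43.
(62/7)⁴ = 14776336/2401 falls short of 487893/43 but (62/7)⁵ = 916132832/16807 reaches it, so n = 5.

5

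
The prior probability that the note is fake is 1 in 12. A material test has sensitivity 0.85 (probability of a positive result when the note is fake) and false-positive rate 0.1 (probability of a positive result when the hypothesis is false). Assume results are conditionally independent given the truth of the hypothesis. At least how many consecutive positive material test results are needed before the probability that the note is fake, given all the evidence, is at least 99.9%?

5

Prior odds: (1/12) ÷ (11/12) = 1/11.
Likelihood ratio of a positive result = 0.85/0.1 = 8.5.
Target odds: 0.999 ÷ 0.001 = 999.
Require 8.5ⁿ ≥ 999 ÷ (1/11) = 10989.
8.5⁴ = 5220.0625 falls short of 10989 but 8.5⁵ = 44370.53125 reaches it, so n = 5.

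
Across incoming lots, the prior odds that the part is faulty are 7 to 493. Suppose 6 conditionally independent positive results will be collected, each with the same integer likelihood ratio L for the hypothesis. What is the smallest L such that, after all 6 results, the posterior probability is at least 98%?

Prior odds = 7/493.
Target odds = 0.98/0.02 = 49.
Need L⁶ ≥ 49 ÷ (7/493) = 3451.
3⁶ = 729 < 3451 ≤ 4096 = 4⁶, so L = 4.

4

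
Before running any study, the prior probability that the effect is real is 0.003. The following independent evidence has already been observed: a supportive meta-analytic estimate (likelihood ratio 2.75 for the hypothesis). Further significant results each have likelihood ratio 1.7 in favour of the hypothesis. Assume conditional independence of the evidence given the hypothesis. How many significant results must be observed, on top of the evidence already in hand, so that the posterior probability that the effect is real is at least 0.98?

Prior odds = 0.003/0.997 = 3/997.
Bayes factor of the evidence already in hand = 2.75.
Odds after that evidence = (3/997) × 2.75 = 33/3988.
Target odds = 0.98/0.02 = 49.
Need 1.7ⁿ ≥ 49 ÷ (33/3988) = 195412/33.
1.7¹⁶ ≈4866.12 falls short of 195412/33 but 1.7¹⁷ ≈8272.4 reaches it, so n = 17.

17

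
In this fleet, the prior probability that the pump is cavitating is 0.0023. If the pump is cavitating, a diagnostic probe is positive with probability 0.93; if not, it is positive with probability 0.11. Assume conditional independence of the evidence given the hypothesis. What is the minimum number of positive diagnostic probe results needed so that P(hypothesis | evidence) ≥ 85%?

4

Prior odds = 0.0023/0.9977 = 23/9977.
Likelihood ratio of a positive = 0.93/0.11 = 93/11.
Target odds: 0.85 ÷ 0.15 = 17/3.
Require (93/11)ⁿ ≥ 17/3 ÷ (23/9977) = 169609/69.
(93/11)³ = 804357/1331 falls short of 169609/69 but (93/11)⁴ = 74805201/14641 reaches it, so n = 4.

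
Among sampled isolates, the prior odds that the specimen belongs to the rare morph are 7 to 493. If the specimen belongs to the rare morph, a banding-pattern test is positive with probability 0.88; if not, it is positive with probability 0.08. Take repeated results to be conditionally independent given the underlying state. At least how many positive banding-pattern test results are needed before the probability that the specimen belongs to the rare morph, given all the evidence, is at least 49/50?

Prior odds = 7/493.
Likelihood ratio of a positive = 0.88/0.08 = 11.
Target odds: 0.98 ÷ 0.02 = 49.
Require 11ⁿ ≥ 49 ÷ (7/493) = 3451.
11³ = 1331 falls short of 3451 but 11⁴ = 14641 reaches it, so n = 4.

4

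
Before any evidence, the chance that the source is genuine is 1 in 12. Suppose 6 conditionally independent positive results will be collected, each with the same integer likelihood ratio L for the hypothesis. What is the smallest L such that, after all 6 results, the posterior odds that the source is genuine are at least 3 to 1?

Prior odds = (1/12)/(11/12) = 1/11.
Target odds = 3.
Need L⁶ ≥ 3 ÷ (1/11) = 33.
1⁶ = 1 < 33 ≤ 64 = 2⁶, so L = 2.

2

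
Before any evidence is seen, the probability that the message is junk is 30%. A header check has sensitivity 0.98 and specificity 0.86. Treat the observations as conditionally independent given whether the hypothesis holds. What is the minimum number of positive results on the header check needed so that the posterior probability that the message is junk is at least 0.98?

3

Prior odds = 0.3/0.7 = 3/7.
False-positive rate = 1 − 0.86 = 0.14; likelihood ratio of a positive = 0.98/0.14 = 7.
Target odds: 0.98 ÷ 0.02 = 49.
Require 7ⁿ ≥ 49 ÷ (3/7) = 343/3.
7² = 49 falls short of 343/3 but 7³ = 343 reaches it, so n = 3.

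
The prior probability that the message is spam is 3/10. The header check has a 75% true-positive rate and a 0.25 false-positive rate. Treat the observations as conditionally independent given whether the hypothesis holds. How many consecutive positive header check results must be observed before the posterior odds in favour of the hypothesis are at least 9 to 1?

3

Prior odds: 0.3 ÷ 0.7 = 3/7.
Likelihood ratio of a positive result = 0.75/0.25 = 3.
Target odds = 9.
Need (3/7) × 3ⁿ ≥ 9, i.e. 3ⁿ ≥ 21.
3² = 9 falls short of 21 but 3³ = 27 reaches it, so n = 3.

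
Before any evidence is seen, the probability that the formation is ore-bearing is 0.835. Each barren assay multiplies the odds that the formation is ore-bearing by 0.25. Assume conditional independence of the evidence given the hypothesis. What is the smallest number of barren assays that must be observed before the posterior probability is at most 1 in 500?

Prior odds: 0.835 ÷ 0.165 = 167/33.
Likelihood ratio per barren assay = 0.25.
Target posterior odds = 0.002/0.998 = 1/499.
Need (167/33) × 0.25ⁿ ≤ 1/499, i.e. 0.25ⁿ ≤ 33/83333.
0.25⁵ = 1/1024 is still above 33/83333 but 0.25⁶ = 1/4096 is at or below it, so n = 6.

6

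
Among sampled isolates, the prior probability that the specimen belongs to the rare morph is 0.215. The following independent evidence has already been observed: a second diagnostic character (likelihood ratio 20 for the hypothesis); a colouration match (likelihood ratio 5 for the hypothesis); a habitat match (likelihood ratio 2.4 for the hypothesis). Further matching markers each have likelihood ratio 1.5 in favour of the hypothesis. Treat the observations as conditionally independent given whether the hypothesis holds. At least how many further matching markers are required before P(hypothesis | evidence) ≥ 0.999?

Prior odds = 0.215/0.785 = 43/157.
Combined Bayes factor of the evidence already in hand = 20 × 5 × 2.4 = 240.
Odds after that evidence = (43/157) × 240 = 10320/157.
Target odds = 0.999/0.001 = 999.
Need 1.5ⁿ ≥ 999 ÷ (10320/157) = 52281/3440.
1.5⁶ = 11.390625 falls short of 52281/3440 but 1.5⁷ = 17.0859375 reaches it, so n = 7.

7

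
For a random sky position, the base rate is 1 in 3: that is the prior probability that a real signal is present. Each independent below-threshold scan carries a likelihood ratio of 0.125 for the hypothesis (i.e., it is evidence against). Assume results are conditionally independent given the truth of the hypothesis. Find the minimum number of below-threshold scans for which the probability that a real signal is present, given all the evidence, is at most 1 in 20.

2

Prior odds: (1/3) ÷ (2/3) = 0.5.
Likelihood ratio per below-threshold scan = 0.125.
Target odds: 0.05 ÷ 0.95 = 1/19.
Need 0.5 × 0.125ⁿ ≤ 1/19, i.e. 0.125ⁿ ≤ 2/19.
0.125¹ = 0.125 is still above 2/19 but 0.125² = 0.015625 is at or below it, so n = 2.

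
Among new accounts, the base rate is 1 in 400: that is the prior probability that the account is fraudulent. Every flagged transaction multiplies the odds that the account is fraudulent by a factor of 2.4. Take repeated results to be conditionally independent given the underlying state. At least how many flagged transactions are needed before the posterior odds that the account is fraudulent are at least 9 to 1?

10

Prior odds: 0.0025 ÷ 0.9975 = 1/399.
Likelihood ratio per flagged transaction = 2.4.
Target odds = 9.
Require 2.4ⁿ ≥ 9 ÷ (1/399) = 3591.
2.4⁹ ≈2641.81 falls short of 3591 but 2.4¹⁰ ≈6340.34 reaches it, so n = 10.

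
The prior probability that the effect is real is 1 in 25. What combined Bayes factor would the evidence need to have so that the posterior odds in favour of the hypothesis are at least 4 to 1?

Prior odds = 0.04/0.96 = 1/24.
Target odds = 4.
Required Bayes factor = 4 ÷ (1/24) = 96.

96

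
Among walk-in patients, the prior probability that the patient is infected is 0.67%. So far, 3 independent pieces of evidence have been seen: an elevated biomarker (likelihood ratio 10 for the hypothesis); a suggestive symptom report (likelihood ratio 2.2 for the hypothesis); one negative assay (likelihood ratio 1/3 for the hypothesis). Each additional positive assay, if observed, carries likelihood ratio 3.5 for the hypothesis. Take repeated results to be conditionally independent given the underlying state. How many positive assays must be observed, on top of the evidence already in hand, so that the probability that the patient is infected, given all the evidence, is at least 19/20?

Prior odds = 0.0067/0.9933 = 67/9933.
Combined Bayes factor of the evidence already in hand = 10 × 2.2 × (1/3) = 22/3.
Odds after that evidence = (67/9933) × 22/3 = 134/2709.
Target odds = 0.95/0.05 = 19.
Need 3.5ⁿ ≥ 19 ÷ (134/2709) = 51471/134.
3.5⁴ = 150.0625 falls short of 51471/134 but 3.5⁵ = 525.21875 reaches it, so n = 5.

5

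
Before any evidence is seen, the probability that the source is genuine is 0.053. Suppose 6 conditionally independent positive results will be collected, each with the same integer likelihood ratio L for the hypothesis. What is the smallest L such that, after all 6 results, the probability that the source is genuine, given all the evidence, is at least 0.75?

2

Prior odds = 0.053/0.947 = 53/947.
Target odds = 0.75/0.25 = 3.
Need L⁶ ≥ 3 ÷ (53/947) = 2841/53.
1⁶ = 1 < 2841/53 ≤ 64 = 2⁶, so L = 2.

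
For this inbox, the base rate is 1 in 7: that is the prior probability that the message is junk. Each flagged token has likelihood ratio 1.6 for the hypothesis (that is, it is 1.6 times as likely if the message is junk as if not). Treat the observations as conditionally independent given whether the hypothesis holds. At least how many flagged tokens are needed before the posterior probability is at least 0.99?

14

Prior odds = (1/7)/(6/7) = 1/6.
Likelihood ratio per flagged token = 1.6.
Target odds: 0.99 ÷ 0.01 = 99.
Need (1/6) × 1.6ⁿ ≥ 99, i.e. 1.6ⁿ ≥ 594.
1.6¹³ ≈450.36 falls short of 594 but 1.6¹⁴ ≈720.576 reaches it, so n = 14.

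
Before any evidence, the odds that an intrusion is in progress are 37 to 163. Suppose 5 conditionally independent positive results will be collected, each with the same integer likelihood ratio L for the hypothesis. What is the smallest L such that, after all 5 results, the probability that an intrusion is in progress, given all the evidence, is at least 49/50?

3

Prior odds = 37/163.
Target odds = 0.98/0.02 = 49.
Need L⁵ ≥ 49 ÷ (37/163) = 7987/37.
2⁵ = 32 < 7987/37 ≤ 243 = 3⁵, so L = 3.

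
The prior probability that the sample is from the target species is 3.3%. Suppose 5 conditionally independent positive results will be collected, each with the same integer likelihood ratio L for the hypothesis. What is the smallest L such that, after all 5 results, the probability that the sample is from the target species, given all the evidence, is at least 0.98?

Prior odds = 0.033/0.967 = 33/967.
Target odds = 0.98/0.02 = 49.
Need L⁵ ≥ 49 ÷ (33/967) = 47383/33.
4⁵ = 1024 < 47383/33 ≤ 3125 = 5⁵, so L = 5.

5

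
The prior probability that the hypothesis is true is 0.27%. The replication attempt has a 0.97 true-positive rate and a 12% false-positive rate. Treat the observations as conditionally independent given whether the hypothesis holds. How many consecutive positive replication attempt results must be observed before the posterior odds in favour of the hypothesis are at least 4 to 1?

Prior odds: 0.0027 ÷ 0.9973 = 27/9973.
Likelihood ratio of a positive result = 0.97/0.12 = 97/12.
Target odds = 4.
Require (97/12)ⁿ ≥ 4 ÷ (27/9973) = 39892/27.
(97/12)³ = 912673/1728 falls short of 39892/27 but (97/12)⁴ = 88529281/20736 reaches it, so n = 4.

4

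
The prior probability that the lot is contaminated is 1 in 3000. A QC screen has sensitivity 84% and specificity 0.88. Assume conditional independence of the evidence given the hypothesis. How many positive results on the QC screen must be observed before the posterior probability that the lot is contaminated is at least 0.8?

5

Prior odds: (1/3000) ÷ (2999/3000) = 1/2999.
False-positive rate = 1 − 0.88 = 0.12; likelihood ratio of a positive = 0.84/0.12 = 7.
Target odds: 0.8 ÷ 0.2 = 4.
Need (1/2999) × 7ⁿ ≥ 4, i.e. 7ⁿ ≥ 11996.
7⁴ = 2401 falls short of 11996 but 7⁵ = 16807 reaches it, so n = 5.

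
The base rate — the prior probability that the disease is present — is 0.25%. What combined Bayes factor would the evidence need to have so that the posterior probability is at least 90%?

3591

Prior odds = 0.0025/0.9975 = 1/399.
Target odds = 0.9/0.1 = 9.
Required Bayes factor = 9 ÷ (1/399) = 3591.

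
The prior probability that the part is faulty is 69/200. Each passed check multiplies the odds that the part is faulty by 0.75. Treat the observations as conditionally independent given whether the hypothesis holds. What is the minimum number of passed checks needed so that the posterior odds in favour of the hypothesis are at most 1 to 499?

Prior odds: 0.345 ÷ 0.655 = 69/131.
Likelihood ratio per passed check = 0.75.
Target odds = 1/499.
Require 0.75ⁿ ≤ 1/499 ÷ (69/131) = 131/34431.
0.75¹⁹ ≈0.00422828 is still above 131/34431 but 0.75²⁰ ≈0.00317121 is at or below it, so n = 20.

20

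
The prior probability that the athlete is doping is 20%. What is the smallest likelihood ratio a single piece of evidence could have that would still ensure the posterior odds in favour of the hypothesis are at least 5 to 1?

20

Prior odds = 0.2/0.8 = 0.25.
Target odds = 5.
Required Bayes factor = 5 ÷ 0.25 = 20.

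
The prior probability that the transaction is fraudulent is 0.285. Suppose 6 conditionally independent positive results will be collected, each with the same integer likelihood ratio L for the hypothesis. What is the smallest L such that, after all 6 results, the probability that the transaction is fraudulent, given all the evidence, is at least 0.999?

4

Prior odds = 0.285/0.715 = 57/143.
Target odds = 0.999/0.001 = 999.
Need L⁶ ≥ 999 ÷ (57/143) = 47619/19.
3⁶ = 729 < 47619/19 ≤ 4096 = 4⁶, so L = 4.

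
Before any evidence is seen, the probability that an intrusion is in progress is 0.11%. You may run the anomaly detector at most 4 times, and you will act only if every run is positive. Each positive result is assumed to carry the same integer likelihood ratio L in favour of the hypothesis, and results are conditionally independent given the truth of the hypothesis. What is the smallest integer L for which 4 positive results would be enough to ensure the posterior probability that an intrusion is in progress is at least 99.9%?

Prior odds = 0.0011/0.9989 = 11/9989.
Target odds = 0.999/0.001 = 999.
Need L⁴ ≥ 999 ÷ (11/9989) = 9979011/11.
30⁴ = 810000 < 9979011/11 ≤ 923521 = 31⁴, so L = 31.

31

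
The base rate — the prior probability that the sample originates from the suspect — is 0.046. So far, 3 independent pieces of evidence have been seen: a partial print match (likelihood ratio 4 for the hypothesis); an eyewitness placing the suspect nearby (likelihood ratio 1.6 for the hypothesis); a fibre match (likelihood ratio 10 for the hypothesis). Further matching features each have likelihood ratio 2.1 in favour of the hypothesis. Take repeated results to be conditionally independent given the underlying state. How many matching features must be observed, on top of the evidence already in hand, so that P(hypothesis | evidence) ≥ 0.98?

4

Prior odds = 0.046/0.954 = 23/477.
Combined Bayes factor of the evidence already in hand = 4 × 1.6 × 10 = 64.
Odds after that evidence = (23/477) × 64 = 1472/477.
Target odds = 0.98/0.02 = 49.
Need 2.1ⁿ ≥ 49 ÷ (1472/477) = 23373/1472.
2.1³ = 9.261 falls short of 23373/1472 but 2.1⁴ = 19.4481 reaches it, so n = 4.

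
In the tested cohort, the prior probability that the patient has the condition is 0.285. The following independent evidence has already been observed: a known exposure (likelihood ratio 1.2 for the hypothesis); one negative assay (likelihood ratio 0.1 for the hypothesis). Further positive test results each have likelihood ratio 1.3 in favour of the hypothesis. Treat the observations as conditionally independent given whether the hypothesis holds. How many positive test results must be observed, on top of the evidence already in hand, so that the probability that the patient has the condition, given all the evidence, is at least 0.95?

Prior odds = 0.285/0.715 = 57/143.
Combined Bayes factor of the evidence already in hand = 1.2 × 0.1 = 0.12.
Odds after that evidence = (57/143) × 0.12 = 171/3575.
Target odds = 0.95/0.05 = 19.
Need 1.3ⁿ ≥ 19 ÷ (171/3575) = 3575/9.
1.3²² ≈321.184 falls short of 3575/9 but 1.3²³ ≈417.539 reaches it, so n = 23.

23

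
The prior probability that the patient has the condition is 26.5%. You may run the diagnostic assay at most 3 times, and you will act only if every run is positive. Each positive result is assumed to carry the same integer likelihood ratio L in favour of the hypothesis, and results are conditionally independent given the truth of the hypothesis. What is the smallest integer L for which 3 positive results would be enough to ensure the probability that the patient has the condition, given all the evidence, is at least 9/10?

3

Prior odds = 0.265/0.735 = 53/147.
Target odds = 0.9/0.1 = 9.
Need L³ ≥ 9 ÷ (53/147) = 1323/53.
2³ = 8 < 1323/53 ≤ 27 = 3³, so L = 3.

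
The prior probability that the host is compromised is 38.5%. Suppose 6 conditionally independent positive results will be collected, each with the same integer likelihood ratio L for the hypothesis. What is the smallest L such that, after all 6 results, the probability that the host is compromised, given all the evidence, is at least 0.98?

3

Prior odds = 0.385/0.615 = 77/123.
Target odds = 0.98/0.02 = 49.
Need L⁶ ≥ 49 ÷ (77/123) = 861/11.
2⁶ = 64 < 861/11 ≤ 729 = 3⁶, so L = 3.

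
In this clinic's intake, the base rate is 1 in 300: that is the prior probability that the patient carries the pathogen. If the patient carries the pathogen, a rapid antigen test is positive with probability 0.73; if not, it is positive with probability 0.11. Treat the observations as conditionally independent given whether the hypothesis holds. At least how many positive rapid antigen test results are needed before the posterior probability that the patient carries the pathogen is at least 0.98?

Prior odds: (1/300) ÷ (299/300) = 1/299.
Likelihood ratio of a positive = 0.73/0.11 = 73/11.
Target posterior odds = 0.98/0.02 = 49.
Need (1/299) × (73/11)ⁿ ≥ 49, i.e. (73/11)ⁿ ≥ 14651.
(73/11)⁵ ≈12872.1 falls short of 14651 but (73/11)⁶ ≈85424.2 reaches it, so n = 6.

6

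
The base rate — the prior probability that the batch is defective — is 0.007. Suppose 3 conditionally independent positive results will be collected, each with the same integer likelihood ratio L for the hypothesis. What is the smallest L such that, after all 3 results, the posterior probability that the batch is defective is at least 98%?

Prior odds = 0.007/0.993 = 7/993.
Target odds = 0.98/0.02 = 49.
Need L³ ≥ 49 ÷ (7/993) = 6951.
19³ = 6859 < 6951 ≤ 8000 = 20³, so L = 20.

20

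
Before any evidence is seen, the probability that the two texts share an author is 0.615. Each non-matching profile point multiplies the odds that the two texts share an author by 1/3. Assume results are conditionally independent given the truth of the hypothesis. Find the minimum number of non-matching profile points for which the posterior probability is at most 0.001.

7

Prior odds = 0.615/0.385 = 123/77.
Likelihood ratio per non-matching profile point = 1/3.
Target posterior odds = 0.001/0.999 = 1/999.
Need (123/77) × (1/3)ⁿ ≤ 1/999, i.e. (1/3)ⁿ ≤ 77/122877.
(1/3)⁶ = 1/729 is still above 77/122877 but (1/3)⁷ = 1/2187 is at or below it, so n = 7.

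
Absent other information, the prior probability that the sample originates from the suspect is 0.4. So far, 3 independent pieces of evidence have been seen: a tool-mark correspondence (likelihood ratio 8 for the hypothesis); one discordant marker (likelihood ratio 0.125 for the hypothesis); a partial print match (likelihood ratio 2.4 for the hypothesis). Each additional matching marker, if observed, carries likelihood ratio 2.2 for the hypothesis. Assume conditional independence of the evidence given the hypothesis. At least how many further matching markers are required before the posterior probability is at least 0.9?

3

Prior odds = 0.4/0.6 = 2/3.
Combined Bayes factor of the evidence already in hand = 8 × 0.125 × 2.4 = 2.4.
Odds after that evidence = (2/3) × 2.4 = 1.6.
Target odds = 0.9/0.1 = 9.
Need 2.2ⁿ ≥ 9 ÷ 1.6 = 5.625.
2.2² = 4.84 falls short of 5.625 but 2.2³ = 10.648 reaches it, so n = 3.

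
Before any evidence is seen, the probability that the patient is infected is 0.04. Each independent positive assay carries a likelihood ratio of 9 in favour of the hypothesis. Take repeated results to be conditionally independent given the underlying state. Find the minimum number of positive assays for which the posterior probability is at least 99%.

4

Prior odds = 0.04/0.96 = 1/24.
Likelihood ratio per positive assay = 9.
Target odds: 0.99 ÷ 0.01 = 99.
Require 9ⁿ ≥ 99 ÷ (1/24) = 2376.
9³ = 729 falls short of 2376 but 9⁴ = 6561 reaches it, so n = 4.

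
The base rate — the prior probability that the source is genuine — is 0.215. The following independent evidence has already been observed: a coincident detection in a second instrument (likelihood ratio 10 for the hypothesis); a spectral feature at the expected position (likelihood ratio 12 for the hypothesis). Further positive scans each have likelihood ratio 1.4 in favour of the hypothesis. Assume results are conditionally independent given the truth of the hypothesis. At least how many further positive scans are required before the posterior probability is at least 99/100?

4

Prior odds = 0.215/0.785 = 43/157.
Combined Bayes factor of the evidence already in hand = 10 × 12 = 120.
Odds after that evidence = (43/157) × 120 = 5160/157.
Target odds = 0.99/0.01 = 99.
Need 1.4ⁿ ≥ 99 ÷ (5160/157) = 5181/1720.
1.4³ = 2.744 falls short of 5181/1720 but 1.4⁴ = 3.8416 reaches it, so n = 4.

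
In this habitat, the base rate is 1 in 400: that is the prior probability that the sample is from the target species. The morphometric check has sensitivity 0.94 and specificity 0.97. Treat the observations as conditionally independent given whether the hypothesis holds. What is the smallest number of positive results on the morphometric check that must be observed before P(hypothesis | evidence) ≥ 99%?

Prior odds = 0.0025/0.9975 = 1/399.
False-positive rate = 1 − 0.97 = 0.03; likelihood ratio of a positive = 0.94/0.03 = 94/3.
Target odds: 0.99 ÷ 0.01 = 99.
Need (1/399) × (94/3)ⁿ ≥ 99, i.e. (94/3)ⁿ ≥ 39501.
(94/3)³ = 830584/27 falls short of 39501 but (94/3)⁴ = 78074896/81 reaches it, so n = 4.

4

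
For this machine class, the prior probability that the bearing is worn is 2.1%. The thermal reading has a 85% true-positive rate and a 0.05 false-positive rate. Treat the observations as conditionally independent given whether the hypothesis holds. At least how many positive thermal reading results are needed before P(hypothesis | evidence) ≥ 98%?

3

Prior odds: 0.021 ÷ 0.979 = 21/979.
Likelihood ratio of a positive result = 0.85/0.05 = 17.
Target posterior odds = 0.98/0.02 = 49.
Need (21/979) × 17ⁿ ≥ 49, i.e. 17ⁿ ≥ 6853/3.
17² = 289 falls short of 6853/3 but 17³ = 4913 reaches it, so n = 3.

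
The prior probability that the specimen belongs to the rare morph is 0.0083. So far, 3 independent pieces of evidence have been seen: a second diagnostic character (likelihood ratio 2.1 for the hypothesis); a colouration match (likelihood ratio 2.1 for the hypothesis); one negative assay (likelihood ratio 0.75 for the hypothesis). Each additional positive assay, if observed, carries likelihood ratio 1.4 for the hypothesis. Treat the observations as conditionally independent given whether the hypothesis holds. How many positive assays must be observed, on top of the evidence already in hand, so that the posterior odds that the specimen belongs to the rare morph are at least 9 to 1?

Prior odds = 0.0083/0.9917 = 83/9917.
Combined Bayes factor of the evidence already in hand = 2.1 × 2.1 × 0.75 = 3.3075.
Odds after that evidence = (83/9917) × 3.3075 = 109809/3966800.
Target odds = 9.
Need 1.4ⁿ ≥ 9 ÷ (109809/3966800) = 3966800/12201.
1.4¹⁷ ≈304.913 falls short of 3966800/12201 but 1.4¹⁸ ≈426.879 reaches it, so n = 18.

18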